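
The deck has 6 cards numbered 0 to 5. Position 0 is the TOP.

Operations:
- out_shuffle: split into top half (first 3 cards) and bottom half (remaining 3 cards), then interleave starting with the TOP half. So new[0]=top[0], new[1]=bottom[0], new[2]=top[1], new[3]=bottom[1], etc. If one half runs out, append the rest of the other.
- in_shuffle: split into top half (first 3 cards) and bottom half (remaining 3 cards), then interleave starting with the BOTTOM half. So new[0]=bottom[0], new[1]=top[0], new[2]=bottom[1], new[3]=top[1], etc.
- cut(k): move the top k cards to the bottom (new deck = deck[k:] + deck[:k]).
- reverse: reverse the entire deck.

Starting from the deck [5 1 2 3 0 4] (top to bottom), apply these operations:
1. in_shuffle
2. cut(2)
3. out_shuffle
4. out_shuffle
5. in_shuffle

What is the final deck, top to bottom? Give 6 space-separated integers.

Answer: 4 0 1 3 5 2

Derivation:
After op 1 (in_shuffle): [3 5 0 1 4 2]
After op 2 (cut(2)): [0 1 4 2 3 5]
After op 3 (out_shuffle): [0 2 1 3 4 5]
After op 4 (out_shuffle): [0 3 2 4 1 5]
After op 5 (in_shuffle): [4 0 1 3 5 2]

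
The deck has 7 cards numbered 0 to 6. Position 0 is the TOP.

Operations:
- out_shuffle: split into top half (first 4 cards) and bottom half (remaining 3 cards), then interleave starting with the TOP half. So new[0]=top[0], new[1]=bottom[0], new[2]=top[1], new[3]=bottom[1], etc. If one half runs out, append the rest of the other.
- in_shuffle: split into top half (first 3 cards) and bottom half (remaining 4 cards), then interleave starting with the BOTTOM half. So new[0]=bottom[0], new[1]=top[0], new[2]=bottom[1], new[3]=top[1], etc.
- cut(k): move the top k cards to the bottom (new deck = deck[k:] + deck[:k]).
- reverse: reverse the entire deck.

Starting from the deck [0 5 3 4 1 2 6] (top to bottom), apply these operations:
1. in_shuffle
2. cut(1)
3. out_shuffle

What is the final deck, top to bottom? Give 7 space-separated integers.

After op 1 (in_shuffle): [4 0 1 5 2 3 6]
After op 2 (cut(1)): [0 1 5 2 3 6 4]
After op 3 (out_shuffle): [0 3 1 6 5 4 2]

Answer: 0 3 1 6 5 4 2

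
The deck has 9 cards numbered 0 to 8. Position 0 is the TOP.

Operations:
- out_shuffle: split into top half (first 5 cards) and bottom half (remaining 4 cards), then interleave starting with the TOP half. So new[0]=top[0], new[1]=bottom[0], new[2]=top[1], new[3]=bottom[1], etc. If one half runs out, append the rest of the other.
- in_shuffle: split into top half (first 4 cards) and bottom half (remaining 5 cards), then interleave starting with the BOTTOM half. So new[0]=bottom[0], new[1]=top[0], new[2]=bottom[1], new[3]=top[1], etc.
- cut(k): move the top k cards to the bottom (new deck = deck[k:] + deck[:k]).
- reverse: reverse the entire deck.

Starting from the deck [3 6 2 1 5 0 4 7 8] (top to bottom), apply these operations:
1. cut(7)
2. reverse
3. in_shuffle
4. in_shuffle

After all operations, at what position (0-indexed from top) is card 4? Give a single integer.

Answer: 3

Derivation:
After op 1 (cut(7)): [7 8 3 6 2 1 5 0 4]
After op 2 (reverse): [4 0 5 1 2 6 3 8 7]
After op 3 (in_shuffle): [2 4 6 0 3 5 8 1 7]
After op 4 (in_shuffle): [3 2 5 4 8 6 1 0 7]
Card 4 is at position 3.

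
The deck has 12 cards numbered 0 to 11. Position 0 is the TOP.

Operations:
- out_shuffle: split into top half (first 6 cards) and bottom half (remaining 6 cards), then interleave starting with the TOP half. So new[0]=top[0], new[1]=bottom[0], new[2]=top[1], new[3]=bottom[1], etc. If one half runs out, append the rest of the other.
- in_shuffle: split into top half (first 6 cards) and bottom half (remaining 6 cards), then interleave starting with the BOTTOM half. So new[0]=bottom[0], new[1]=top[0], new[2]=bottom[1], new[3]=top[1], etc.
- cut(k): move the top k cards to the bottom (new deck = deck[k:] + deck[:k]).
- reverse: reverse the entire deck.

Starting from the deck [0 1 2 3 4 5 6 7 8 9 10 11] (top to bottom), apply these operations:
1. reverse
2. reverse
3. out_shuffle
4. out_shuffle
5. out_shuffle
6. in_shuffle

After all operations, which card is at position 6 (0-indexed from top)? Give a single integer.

After op 1 (reverse): [11 10 9 8 7 6 5 4 3 2 1 0]
After op 2 (reverse): [0 1 2 3 4 5 6 7 8 9 10 11]
After op 3 (out_shuffle): [0 6 1 7 2 8 3 9 4 10 5 11]
After op 4 (out_shuffle): [0 3 6 9 1 4 7 10 2 5 8 11]
After op 5 (out_shuffle): [0 7 3 10 6 2 9 5 1 8 4 11]
After op 6 (in_shuffle): [9 0 5 7 1 3 8 10 4 6 11 2]
Position 6: card 8.

Answer: 8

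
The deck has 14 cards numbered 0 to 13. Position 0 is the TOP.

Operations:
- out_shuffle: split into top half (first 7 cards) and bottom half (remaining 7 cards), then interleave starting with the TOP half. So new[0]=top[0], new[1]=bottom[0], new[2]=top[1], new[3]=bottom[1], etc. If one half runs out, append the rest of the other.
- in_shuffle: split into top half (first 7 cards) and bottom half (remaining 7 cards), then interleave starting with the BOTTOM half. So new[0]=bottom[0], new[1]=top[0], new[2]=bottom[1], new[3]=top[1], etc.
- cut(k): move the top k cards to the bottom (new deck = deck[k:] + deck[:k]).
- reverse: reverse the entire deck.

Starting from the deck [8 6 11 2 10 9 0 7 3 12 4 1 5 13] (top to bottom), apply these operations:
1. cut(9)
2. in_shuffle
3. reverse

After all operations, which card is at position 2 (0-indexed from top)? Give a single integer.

Answer: 8

Derivation:
After op 1 (cut(9)): [12 4 1 5 13 8 6 11 2 10 9 0 7 3]
After op 2 (in_shuffle): [11 12 2 4 10 1 9 5 0 13 7 8 3 6]
After op 3 (reverse): [6 3 8 7 13 0 5 9 1 10 4 2 12 11]
Position 2: card 8.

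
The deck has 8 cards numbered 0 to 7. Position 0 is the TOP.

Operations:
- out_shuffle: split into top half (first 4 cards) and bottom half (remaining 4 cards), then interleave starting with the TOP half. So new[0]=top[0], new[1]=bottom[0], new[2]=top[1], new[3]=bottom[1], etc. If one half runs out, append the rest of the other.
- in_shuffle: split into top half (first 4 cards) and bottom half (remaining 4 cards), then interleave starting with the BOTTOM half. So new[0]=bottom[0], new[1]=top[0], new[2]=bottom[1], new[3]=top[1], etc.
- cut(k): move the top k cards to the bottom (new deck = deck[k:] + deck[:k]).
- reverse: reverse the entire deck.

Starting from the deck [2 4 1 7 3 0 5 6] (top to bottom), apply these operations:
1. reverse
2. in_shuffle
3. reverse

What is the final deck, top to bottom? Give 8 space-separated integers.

After op 1 (reverse): [6 5 0 3 7 1 4 2]
After op 2 (in_shuffle): [7 6 1 5 4 0 2 3]
After op 3 (reverse): [3 2 0 4 5 1 6 7]

Answer: 3 2 0 4 5 1 6 7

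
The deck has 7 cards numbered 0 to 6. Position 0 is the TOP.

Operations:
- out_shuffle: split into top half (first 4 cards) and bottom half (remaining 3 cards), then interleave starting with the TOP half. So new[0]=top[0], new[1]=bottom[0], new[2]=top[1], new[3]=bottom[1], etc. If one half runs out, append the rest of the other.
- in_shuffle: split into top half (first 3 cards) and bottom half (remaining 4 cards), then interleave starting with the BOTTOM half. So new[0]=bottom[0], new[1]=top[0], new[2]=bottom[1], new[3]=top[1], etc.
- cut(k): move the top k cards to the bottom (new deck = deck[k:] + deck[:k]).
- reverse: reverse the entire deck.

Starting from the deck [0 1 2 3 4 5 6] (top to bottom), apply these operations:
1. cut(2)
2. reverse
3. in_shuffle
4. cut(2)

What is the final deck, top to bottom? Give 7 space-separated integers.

Answer: 4 0 3 6 2 5 1

Derivation:
After op 1 (cut(2)): [2 3 4 5 6 0 1]
After op 2 (reverse): [1 0 6 5 4 3 2]
After op 3 (in_shuffle): [5 1 4 0 3 6 2]
After op 4 (cut(2)): [4 0 3 6 2 5 1]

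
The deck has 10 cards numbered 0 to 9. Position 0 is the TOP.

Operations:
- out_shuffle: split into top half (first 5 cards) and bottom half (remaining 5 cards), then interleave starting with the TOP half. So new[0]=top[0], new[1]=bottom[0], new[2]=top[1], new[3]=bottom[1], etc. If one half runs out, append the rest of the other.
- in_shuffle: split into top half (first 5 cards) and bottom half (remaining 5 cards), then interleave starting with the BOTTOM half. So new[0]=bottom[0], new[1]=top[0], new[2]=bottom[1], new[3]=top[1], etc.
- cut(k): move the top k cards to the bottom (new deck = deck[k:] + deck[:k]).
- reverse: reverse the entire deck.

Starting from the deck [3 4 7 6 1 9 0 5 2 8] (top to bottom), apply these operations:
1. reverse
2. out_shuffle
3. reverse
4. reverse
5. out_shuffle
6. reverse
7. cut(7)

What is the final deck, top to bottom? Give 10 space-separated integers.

After op 1 (reverse): [8 2 5 0 9 1 6 7 4 3]
After op 2 (out_shuffle): [8 1 2 6 5 7 0 4 9 3]
After op 3 (reverse): [3 9 4 0 7 5 6 2 1 8]
After op 4 (reverse): [8 1 2 6 5 7 0 4 9 3]
After op 5 (out_shuffle): [8 7 1 0 2 4 6 9 5 3]
After op 6 (reverse): [3 5 9 6 4 2 0 1 7 8]
After op 7 (cut(7)): [1 7 8 3 5 9 6 4 2 0]

Answer: 1 7 8 3 5 9 6 4 2 0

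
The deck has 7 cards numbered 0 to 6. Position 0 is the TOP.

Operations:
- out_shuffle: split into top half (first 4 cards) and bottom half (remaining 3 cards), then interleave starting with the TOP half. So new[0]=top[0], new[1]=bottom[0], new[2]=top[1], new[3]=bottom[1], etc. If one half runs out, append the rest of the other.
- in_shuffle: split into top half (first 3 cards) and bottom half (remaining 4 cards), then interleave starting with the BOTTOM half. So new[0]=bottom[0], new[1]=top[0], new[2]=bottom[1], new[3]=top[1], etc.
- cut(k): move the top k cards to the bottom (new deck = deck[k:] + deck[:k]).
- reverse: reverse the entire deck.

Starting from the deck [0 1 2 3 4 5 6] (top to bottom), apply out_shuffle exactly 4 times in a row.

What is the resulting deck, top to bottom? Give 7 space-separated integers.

After op 1 (out_shuffle): [0 4 1 5 2 6 3]
After op 2 (out_shuffle): [0 2 4 6 1 3 5]
After op 3 (out_shuffle): [0 1 2 3 4 5 6]
After op 4 (out_shuffle): [0 4 1 5 2 6 3]

Answer: 0 4 1 5 2 6 3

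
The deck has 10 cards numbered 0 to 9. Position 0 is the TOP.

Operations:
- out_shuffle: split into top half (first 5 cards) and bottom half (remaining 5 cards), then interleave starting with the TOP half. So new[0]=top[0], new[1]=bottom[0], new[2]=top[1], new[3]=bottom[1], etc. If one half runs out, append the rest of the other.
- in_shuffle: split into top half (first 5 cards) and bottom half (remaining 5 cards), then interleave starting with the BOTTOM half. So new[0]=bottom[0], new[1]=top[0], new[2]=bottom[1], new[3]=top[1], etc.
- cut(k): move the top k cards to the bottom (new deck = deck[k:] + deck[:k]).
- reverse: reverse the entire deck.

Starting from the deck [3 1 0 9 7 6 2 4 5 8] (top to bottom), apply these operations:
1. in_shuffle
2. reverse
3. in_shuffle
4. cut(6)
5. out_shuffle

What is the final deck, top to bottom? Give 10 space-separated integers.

Answer: 3 7 5 1 6 8 0 2 4 9

Derivation:
After op 1 (in_shuffle): [6 3 2 1 4 0 5 9 8 7]
After op 2 (reverse): [7 8 9 5 0 4 1 2 3 6]
After op 3 (in_shuffle): [4 7 1 8 2 9 3 5 6 0]
After op 4 (cut(6)): [3 5 6 0 4 7 1 8 2 9]
After op 5 (out_shuffle): [3 7 5 1 6 8 0 2 4 9]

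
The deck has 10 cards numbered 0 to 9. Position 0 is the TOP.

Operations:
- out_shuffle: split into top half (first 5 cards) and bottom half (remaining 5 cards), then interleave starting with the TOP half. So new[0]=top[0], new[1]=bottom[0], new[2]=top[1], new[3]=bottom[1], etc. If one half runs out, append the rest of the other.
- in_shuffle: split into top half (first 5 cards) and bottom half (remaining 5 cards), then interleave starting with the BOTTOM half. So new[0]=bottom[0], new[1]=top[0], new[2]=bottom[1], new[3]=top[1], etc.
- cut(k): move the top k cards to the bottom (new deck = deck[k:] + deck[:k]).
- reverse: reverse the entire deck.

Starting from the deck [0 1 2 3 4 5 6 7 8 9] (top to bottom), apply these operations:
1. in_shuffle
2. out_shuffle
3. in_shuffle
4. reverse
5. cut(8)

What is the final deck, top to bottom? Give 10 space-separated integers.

Answer: 5 3 6 4 8 7 0 9 2 1

Derivation:
After op 1 (in_shuffle): [5 0 6 1 7 2 8 3 9 4]
After op 2 (out_shuffle): [5 2 0 8 6 3 1 9 7 4]
After op 3 (in_shuffle): [3 5 1 2 9 0 7 8 4 6]
After op 4 (reverse): [6 4 8 7 0 9 2 1 5 3]
After op 5 (cut(8)): [5 3 6 4 8 7 0 9 2 1]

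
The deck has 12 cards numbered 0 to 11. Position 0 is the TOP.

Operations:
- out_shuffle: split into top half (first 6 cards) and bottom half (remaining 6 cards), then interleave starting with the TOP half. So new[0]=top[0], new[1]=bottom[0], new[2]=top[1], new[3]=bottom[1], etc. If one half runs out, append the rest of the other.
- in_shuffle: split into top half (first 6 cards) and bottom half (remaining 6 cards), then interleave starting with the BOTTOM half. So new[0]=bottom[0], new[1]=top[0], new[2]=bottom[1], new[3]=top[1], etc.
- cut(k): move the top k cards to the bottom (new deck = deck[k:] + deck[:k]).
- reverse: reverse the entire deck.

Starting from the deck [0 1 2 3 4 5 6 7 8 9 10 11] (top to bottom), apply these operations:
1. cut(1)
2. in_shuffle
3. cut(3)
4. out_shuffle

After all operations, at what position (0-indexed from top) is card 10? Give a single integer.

After op 1 (cut(1)): [1 2 3 4 5 6 7 8 9 10 11 0]
After op 2 (in_shuffle): [7 1 8 2 9 3 10 4 11 5 0 6]
After op 3 (cut(3)): [2 9 3 10 4 11 5 0 6 7 1 8]
After op 4 (out_shuffle): [2 5 9 0 3 6 10 7 4 1 11 8]
Card 10 is at position 6.

Answer: 6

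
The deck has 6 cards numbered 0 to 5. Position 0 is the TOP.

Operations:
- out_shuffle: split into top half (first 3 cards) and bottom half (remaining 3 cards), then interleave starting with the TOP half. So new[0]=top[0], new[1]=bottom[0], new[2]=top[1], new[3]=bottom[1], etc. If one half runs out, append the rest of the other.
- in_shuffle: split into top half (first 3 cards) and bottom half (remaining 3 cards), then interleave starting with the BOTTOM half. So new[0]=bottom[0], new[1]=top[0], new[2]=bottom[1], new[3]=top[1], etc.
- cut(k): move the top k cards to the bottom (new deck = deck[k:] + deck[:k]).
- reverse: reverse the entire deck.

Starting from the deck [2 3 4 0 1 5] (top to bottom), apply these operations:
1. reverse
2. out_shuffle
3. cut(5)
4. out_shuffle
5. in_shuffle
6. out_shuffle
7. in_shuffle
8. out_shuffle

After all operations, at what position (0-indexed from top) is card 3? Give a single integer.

Answer: 2

Derivation:
After op 1 (reverse): [5 1 0 4 3 2]
After op 2 (out_shuffle): [5 4 1 3 0 2]
After op 3 (cut(5)): [2 5 4 1 3 0]
After op 4 (out_shuffle): [2 1 5 3 4 0]
After op 5 (in_shuffle): [3 2 4 1 0 5]
After op 6 (out_shuffle): [3 1 2 0 4 5]
After op 7 (in_shuffle): [0 3 4 1 5 2]
After op 8 (out_shuffle): [0 1 3 5 4 2]
Card 3 is at position 2.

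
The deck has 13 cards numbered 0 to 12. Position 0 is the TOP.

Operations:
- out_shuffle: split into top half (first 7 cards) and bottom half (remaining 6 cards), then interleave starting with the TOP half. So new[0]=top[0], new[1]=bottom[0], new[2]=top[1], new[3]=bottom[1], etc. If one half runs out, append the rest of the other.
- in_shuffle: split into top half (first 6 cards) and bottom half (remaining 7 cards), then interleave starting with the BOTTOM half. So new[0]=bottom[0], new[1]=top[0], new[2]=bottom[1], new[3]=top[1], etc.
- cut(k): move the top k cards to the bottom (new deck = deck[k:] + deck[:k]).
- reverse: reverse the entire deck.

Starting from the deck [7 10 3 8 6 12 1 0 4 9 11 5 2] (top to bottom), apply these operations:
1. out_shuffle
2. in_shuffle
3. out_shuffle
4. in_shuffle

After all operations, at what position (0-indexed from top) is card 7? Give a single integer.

After op 1 (out_shuffle): [7 0 10 4 3 9 8 11 6 5 12 2 1]
After op 2 (in_shuffle): [8 7 11 0 6 10 5 4 12 3 2 9 1]
After op 3 (out_shuffle): [8 4 7 12 11 3 0 2 6 9 10 1 5]
After op 4 (in_shuffle): [0 8 2 4 6 7 9 12 10 11 1 3 5]
Card 7 is at position 5.

Answer: 5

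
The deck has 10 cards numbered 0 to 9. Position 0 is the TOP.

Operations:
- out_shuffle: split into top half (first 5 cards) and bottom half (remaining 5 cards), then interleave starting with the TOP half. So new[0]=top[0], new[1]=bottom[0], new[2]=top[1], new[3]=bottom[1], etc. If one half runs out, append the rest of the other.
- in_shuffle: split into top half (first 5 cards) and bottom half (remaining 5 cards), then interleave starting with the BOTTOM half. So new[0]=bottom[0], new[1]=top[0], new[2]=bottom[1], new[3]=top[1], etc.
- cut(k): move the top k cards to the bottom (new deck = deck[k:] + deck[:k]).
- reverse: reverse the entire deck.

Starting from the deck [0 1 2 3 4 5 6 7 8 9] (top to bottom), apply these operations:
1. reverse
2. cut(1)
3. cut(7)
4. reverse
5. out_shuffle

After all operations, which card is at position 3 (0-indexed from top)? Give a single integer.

After op 1 (reverse): [9 8 7 6 5 4 3 2 1 0]
After op 2 (cut(1)): [8 7 6 5 4 3 2 1 0 9]
After op 3 (cut(7)): [1 0 9 8 7 6 5 4 3 2]
After op 4 (reverse): [2 3 4 5 6 7 8 9 0 1]
After op 5 (out_shuffle): [2 7 3 8 4 9 5 0 6 1]
Position 3: card 8.

Answer: 8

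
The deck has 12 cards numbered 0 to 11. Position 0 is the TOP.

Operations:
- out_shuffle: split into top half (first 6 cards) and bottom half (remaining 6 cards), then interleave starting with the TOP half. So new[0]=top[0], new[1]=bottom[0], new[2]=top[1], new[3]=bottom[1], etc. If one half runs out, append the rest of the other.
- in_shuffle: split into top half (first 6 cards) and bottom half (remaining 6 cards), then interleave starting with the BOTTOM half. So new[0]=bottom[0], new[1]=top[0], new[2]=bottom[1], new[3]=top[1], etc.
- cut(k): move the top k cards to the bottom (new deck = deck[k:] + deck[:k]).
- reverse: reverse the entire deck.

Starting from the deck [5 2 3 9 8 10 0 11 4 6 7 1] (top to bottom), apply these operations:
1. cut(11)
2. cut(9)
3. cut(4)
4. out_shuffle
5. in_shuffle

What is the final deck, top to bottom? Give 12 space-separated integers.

Answer: 9 5 6 0 8 2 7 11 10 3 1 4

Derivation:
After op 1 (cut(11)): [1 5 2 3 9 8 10 0 11 4 6 7]
After op 2 (cut(9)): [4 6 7 1 5 2 3 9 8 10 0 11]
After op 3 (cut(4)): [5 2 3 9 8 10 0 11 4 6 7 1]
After op 4 (out_shuffle): [5 0 2 11 3 4 9 6 8 7 10 1]
After op 5 (in_shuffle): [9 5 6 0 8 2 7 11 10 3 1 4]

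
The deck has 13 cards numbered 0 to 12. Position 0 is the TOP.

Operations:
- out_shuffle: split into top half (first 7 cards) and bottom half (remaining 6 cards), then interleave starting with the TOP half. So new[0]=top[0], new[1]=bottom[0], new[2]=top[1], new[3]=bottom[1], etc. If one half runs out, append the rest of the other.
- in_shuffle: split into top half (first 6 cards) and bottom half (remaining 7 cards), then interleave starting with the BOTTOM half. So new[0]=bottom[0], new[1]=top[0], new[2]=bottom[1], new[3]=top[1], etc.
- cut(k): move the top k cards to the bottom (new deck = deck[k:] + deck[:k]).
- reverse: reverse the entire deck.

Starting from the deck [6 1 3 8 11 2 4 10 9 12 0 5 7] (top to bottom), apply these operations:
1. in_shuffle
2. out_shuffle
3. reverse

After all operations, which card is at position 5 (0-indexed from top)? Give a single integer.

Answer: 5

Derivation:
After op 1 (in_shuffle): [4 6 10 1 9 3 12 8 0 11 5 2 7]
After op 2 (out_shuffle): [4 8 6 0 10 11 1 5 9 2 3 7 12]
After op 3 (reverse): [12 7 3 2 9 5 1 11 10 0 6 8 4]
Position 5: card 5.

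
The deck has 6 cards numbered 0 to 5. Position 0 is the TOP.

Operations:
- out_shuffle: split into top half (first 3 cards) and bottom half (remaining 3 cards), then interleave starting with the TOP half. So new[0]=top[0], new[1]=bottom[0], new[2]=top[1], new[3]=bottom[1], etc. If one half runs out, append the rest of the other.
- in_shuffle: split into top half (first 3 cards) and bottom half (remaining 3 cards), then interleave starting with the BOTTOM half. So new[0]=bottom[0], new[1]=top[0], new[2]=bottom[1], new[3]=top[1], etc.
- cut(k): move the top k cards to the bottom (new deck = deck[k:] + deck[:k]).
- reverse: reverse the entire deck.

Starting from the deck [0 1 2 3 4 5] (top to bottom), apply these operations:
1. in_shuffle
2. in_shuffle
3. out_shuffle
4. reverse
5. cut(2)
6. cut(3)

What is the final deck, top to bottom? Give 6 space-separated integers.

Answer: 1 4 5 2 3 0

Derivation:
After op 1 (in_shuffle): [3 0 4 1 5 2]
After op 2 (in_shuffle): [1 3 5 0 2 4]
After op 3 (out_shuffle): [1 0 3 2 5 4]
After op 4 (reverse): [4 5 2 3 0 1]
After op 5 (cut(2)): [2 3 0 1 4 5]
After op 6 (cut(3)): [1 4 5 2 3 0]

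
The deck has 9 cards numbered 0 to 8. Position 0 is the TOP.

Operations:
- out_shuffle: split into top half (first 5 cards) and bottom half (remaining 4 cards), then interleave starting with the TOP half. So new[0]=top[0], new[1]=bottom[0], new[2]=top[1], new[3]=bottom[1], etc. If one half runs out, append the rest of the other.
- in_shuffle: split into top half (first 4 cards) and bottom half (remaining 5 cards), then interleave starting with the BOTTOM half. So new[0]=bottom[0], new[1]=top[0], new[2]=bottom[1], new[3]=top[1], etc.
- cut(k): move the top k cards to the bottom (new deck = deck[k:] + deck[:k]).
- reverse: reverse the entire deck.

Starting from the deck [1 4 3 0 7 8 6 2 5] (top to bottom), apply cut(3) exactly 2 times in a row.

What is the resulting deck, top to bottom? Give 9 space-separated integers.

Answer: 6 2 5 1 4 3 0 7 8

Derivation:
After op 1 (cut(3)): [0 7 8 6 2 5 1 4 3]
After op 2 (cut(3)): [6 2 5 1 4 3 0 7 8]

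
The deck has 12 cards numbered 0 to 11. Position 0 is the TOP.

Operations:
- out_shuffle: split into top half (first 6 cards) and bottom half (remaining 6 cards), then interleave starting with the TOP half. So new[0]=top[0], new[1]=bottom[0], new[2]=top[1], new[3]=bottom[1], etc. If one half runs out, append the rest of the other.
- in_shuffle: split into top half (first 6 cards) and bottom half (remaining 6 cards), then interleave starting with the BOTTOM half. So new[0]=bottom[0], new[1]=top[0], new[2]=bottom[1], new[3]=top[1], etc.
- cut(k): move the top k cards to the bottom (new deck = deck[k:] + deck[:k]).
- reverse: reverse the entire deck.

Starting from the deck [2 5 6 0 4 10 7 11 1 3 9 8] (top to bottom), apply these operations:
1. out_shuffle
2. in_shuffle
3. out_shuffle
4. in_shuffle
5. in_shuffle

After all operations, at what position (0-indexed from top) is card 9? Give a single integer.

Answer: 7

Derivation:
After op 1 (out_shuffle): [2 7 5 11 6 1 0 3 4 9 10 8]
After op 2 (in_shuffle): [0 2 3 7 4 5 9 11 10 6 8 1]
After op 3 (out_shuffle): [0 9 2 11 3 10 7 6 4 8 5 1]
After op 4 (in_shuffle): [7 0 6 9 4 2 8 11 5 3 1 10]
After op 5 (in_shuffle): [8 7 11 0 5 6 3 9 1 4 10 2]
Card 9 is at position 7.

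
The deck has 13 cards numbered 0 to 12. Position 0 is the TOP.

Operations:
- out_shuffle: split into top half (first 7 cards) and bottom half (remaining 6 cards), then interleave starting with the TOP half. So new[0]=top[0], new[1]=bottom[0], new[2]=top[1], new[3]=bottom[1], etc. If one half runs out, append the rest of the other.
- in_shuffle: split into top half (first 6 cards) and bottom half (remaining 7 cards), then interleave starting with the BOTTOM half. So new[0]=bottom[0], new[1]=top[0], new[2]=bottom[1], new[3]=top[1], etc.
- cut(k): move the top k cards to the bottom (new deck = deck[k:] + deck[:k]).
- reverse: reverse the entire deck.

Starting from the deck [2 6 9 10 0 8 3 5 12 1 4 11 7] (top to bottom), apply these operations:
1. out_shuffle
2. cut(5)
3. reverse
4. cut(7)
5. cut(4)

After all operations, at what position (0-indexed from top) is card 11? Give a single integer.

Answer: 10

Derivation:
After op 1 (out_shuffle): [2 5 6 12 9 1 10 4 0 11 8 7 3]
After op 2 (cut(5)): [1 10 4 0 11 8 7 3 2 5 6 12 9]
After op 3 (reverse): [9 12 6 5 2 3 7 8 11 0 4 10 1]
After op 4 (cut(7)): [8 11 0 4 10 1 9 12 6 5 2 3 7]
After op 5 (cut(4)): [10 1 9 12 6 5 2 3 7 8 11 0 4]
Card 11 is at position 10.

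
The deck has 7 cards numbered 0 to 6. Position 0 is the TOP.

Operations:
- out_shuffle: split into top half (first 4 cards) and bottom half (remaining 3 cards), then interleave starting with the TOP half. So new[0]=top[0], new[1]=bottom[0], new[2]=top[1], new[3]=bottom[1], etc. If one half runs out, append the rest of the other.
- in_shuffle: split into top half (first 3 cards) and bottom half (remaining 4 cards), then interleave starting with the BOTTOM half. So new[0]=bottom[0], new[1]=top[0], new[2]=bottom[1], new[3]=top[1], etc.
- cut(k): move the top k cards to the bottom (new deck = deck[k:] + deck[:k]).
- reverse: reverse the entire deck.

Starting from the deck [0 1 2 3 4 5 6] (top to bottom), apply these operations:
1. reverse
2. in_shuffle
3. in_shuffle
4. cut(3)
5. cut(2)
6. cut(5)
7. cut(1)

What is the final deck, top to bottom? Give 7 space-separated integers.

Answer: 4 2 0 5 3 1 6

Derivation:
After op 1 (reverse): [6 5 4 3 2 1 0]
After op 2 (in_shuffle): [3 6 2 5 1 4 0]
After op 3 (in_shuffle): [5 3 1 6 4 2 0]
After op 4 (cut(3)): [6 4 2 0 5 3 1]
After op 5 (cut(2)): [2 0 5 3 1 6 4]
After op 6 (cut(5)): [6 4 2 0 5 3 1]
After op 7 (cut(1)): [4 2 0 5 3 1 6]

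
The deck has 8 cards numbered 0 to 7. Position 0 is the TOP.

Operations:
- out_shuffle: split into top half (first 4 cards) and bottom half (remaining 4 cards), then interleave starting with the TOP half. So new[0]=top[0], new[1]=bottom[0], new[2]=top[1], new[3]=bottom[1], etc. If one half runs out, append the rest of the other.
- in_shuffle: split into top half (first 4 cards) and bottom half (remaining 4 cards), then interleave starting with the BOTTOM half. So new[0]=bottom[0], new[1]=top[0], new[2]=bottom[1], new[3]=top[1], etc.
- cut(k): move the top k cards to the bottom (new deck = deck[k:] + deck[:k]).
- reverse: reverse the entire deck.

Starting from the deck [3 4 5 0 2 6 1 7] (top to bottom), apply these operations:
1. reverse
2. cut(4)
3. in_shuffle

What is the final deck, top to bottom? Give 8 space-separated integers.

After op 1 (reverse): [7 1 6 2 0 5 4 3]
After op 2 (cut(4)): [0 5 4 3 7 1 6 2]
After op 3 (in_shuffle): [7 0 1 5 6 4 2 3]

Answer: 7 0 1 5 6 4 2 3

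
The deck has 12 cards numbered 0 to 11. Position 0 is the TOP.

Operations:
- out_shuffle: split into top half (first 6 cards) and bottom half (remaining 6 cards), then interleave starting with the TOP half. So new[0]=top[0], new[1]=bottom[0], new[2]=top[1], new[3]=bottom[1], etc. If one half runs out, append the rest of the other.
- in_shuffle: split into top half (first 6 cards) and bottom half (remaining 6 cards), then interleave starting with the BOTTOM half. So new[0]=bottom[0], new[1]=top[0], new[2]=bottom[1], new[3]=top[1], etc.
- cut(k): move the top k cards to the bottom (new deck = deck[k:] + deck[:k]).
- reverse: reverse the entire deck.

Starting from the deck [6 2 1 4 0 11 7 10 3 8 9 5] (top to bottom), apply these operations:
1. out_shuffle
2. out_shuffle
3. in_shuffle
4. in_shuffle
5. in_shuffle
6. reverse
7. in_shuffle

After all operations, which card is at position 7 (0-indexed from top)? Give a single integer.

Answer: 0

Derivation:
After op 1 (out_shuffle): [6 7 2 10 1 3 4 8 0 9 11 5]
After op 2 (out_shuffle): [6 4 7 8 2 0 10 9 1 11 3 5]
After op 3 (in_shuffle): [10 6 9 4 1 7 11 8 3 2 5 0]
After op 4 (in_shuffle): [11 10 8 6 3 9 2 4 5 1 0 7]
After op 5 (in_shuffle): [2 11 4 10 5 8 1 6 0 3 7 9]
After op 6 (reverse): [9 7 3 0 6 1 8 5 10 4 11 2]
After op 7 (in_shuffle): [8 9 5 7 10 3 4 0 11 6 2 1]
Position 7: card 0.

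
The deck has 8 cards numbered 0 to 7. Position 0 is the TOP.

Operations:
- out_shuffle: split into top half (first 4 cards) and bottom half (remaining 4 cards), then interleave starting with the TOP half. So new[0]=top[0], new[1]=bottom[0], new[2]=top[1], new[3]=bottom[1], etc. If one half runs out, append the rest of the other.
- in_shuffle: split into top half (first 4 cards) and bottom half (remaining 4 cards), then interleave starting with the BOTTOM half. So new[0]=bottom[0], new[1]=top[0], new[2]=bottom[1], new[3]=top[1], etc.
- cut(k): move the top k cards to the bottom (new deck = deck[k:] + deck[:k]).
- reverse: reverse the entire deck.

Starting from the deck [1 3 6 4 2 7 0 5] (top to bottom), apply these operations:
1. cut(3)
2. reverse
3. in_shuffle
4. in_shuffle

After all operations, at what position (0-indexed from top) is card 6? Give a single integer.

After op 1 (cut(3)): [4 2 7 0 5 1 3 6]
After op 2 (reverse): [6 3 1 5 0 7 2 4]
After op 3 (in_shuffle): [0 6 7 3 2 1 4 5]
After op 4 (in_shuffle): [2 0 1 6 4 7 5 3]
Card 6 is at position 3.

Answer: 3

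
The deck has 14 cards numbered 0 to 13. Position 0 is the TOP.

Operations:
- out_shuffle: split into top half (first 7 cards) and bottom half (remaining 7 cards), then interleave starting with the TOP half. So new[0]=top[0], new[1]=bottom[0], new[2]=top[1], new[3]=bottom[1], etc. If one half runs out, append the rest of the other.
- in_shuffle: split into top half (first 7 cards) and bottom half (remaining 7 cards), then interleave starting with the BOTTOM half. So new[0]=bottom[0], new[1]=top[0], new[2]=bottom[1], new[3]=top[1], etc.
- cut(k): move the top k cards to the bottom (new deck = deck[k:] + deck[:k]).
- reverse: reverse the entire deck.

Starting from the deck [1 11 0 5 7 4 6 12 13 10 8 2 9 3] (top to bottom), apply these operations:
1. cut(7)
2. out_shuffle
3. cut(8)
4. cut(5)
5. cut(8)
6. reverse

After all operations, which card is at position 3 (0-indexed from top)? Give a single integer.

Answer: 11

Derivation:
After op 1 (cut(7)): [12 13 10 8 2 9 3 1 11 0 5 7 4 6]
After op 2 (out_shuffle): [12 1 13 11 10 0 8 5 2 7 9 4 3 6]
After op 3 (cut(8)): [2 7 9 4 3 6 12 1 13 11 10 0 8 5]
After op 4 (cut(5)): [6 12 1 13 11 10 0 8 5 2 7 9 4 3]
After op 5 (cut(8)): [5 2 7 9 4 3 6 12 1 13 11 10 0 8]
After op 6 (reverse): [8 0 10 11 13 1 12 6 3 4 9 7 2 5]
Position 3: card 11.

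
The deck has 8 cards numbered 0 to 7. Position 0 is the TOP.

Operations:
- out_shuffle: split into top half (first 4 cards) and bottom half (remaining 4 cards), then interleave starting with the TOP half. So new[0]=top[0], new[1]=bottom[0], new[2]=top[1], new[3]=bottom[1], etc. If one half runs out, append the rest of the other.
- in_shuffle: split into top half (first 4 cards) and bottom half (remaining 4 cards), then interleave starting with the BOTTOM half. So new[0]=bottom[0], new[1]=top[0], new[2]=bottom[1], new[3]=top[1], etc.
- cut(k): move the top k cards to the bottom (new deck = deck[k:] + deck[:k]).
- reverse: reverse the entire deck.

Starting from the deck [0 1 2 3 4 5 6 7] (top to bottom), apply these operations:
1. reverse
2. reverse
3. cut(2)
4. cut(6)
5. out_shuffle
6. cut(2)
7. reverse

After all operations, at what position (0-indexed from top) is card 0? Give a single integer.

After op 1 (reverse): [7 6 5 4 3 2 1 0]
After op 2 (reverse): [0 1 2 3 4 5 6 7]
After op 3 (cut(2)): [2 3 4 5 6 7 0 1]
After op 4 (cut(6)): [0 1 2 3 4 5 6 7]
After op 5 (out_shuffle): [0 4 1 5 2 6 3 7]
After op 6 (cut(2)): [1 5 2 6 3 7 0 4]
After op 7 (reverse): [4 0 7 3 6 2 5 1]
Card 0 is at position 1.

Answer: 1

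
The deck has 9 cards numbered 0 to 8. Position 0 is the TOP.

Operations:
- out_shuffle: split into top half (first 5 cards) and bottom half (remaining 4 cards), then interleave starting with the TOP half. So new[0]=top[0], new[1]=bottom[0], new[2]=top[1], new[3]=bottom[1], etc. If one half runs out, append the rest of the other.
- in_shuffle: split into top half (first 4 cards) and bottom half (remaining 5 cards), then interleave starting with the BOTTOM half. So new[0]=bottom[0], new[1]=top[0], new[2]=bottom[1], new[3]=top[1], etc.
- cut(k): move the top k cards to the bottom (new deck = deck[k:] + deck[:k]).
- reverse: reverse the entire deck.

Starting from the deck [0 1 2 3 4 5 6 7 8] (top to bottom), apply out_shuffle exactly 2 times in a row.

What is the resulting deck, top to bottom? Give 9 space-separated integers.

Answer: 0 7 5 3 1 8 6 4 2

Derivation:
After op 1 (out_shuffle): [0 5 1 6 2 7 3 8 4]
After op 2 (out_shuffle): [0 7 5 3 1 8 6 4 2]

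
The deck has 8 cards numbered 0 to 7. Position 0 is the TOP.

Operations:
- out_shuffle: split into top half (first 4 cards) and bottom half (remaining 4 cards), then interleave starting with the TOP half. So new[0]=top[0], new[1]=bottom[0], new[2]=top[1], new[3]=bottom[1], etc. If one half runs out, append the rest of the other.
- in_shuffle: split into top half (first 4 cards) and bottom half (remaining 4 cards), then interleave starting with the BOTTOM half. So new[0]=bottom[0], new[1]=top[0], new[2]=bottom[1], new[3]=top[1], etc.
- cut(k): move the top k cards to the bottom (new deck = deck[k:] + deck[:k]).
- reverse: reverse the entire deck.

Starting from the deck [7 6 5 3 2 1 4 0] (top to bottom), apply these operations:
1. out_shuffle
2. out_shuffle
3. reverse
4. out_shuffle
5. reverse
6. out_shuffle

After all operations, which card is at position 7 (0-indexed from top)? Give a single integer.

After op 1 (out_shuffle): [7 2 6 1 5 4 3 0]
After op 2 (out_shuffle): [7 5 2 4 6 3 1 0]
After op 3 (reverse): [0 1 3 6 4 2 5 7]
After op 4 (out_shuffle): [0 4 1 2 3 5 6 7]
After op 5 (reverse): [7 6 5 3 2 1 4 0]
After op 6 (out_shuffle): [7 2 6 1 5 4 3 0]
Position 7: card 0.

Answer: 0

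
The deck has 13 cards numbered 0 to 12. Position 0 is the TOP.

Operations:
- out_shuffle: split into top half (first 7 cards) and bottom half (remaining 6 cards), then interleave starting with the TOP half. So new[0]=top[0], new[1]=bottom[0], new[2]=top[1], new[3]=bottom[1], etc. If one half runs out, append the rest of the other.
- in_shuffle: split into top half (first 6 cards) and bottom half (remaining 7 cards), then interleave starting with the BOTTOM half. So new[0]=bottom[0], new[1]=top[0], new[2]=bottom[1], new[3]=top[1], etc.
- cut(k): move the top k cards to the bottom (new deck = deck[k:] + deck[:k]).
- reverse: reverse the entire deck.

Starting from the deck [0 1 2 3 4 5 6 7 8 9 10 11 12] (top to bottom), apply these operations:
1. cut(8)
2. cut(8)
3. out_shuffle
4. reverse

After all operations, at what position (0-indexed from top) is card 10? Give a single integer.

After op 1 (cut(8)): [8 9 10 11 12 0 1 2 3 4 5 6 7]
After op 2 (cut(8)): [3 4 5 6 7 8 9 10 11 12 0 1 2]
After op 3 (out_shuffle): [3 10 4 11 5 12 6 0 7 1 8 2 9]
After op 4 (reverse): [9 2 8 1 7 0 6 12 5 11 4 10 3]
Card 10 is at position 11.

Answer: 11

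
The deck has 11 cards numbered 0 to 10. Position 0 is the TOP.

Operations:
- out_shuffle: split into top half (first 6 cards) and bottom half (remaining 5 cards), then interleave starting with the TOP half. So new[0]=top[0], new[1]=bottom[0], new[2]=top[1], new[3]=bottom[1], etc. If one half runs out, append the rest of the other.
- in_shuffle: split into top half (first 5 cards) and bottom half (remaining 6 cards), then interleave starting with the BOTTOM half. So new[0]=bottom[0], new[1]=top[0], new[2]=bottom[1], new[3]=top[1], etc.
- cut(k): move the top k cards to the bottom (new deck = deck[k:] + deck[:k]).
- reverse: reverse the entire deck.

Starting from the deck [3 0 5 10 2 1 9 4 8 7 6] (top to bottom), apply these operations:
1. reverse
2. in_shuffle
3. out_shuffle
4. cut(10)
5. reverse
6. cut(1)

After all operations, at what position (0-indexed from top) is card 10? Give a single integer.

Answer: 0

Derivation:
After op 1 (reverse): [6 7 8 4 9 1 2 10 5 0 3]
After op 2 (in_shuffle): [1 6 2 7 10 8 5 4 0 9 3]
After op 3 (out_shuffle): [1 5 6 4 2 0 7 9 10 3 8]
After op 4 (cut(10)): [8 1 5 6 4 2 0 7 9 10 3]
After op 5 (reverse): [3 10 9 7 0 2 4 6 5 1 8]
After op 6 (cut(1)): [10 9 7 0 2 4 6 5 1 8 3]
Card 10 is at position 0.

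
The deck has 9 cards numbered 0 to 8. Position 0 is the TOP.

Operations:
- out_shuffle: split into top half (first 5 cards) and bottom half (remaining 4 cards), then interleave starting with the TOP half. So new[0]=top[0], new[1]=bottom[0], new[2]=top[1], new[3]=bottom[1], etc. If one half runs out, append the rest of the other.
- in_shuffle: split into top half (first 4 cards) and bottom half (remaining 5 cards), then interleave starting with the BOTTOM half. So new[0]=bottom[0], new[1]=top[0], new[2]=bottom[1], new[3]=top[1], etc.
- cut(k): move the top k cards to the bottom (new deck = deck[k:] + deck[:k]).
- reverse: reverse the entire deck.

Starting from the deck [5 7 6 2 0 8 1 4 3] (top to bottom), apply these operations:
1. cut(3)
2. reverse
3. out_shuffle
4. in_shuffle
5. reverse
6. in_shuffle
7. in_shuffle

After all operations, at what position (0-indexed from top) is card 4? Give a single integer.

Answer: 3

Derivation:
After op 1 (cut(3)): [2 0 8 1 4 3 5 7 6]
After op 2 (reverse): [6 7 5 3 4 1 8 0 2]
After op 3 (out_shuffle): [6 1 7 8 5 0 3 2 4]
After op 4 (in_shuffle): [5 6 0 1 3 7 2 8 4]
After op 5 (reverse): [4 8 2 7 3 1 0 6 5]
After op 6 (in_shuffle): [3 4 1 8 0 2 6 7 5]
After op 7 (in_shuffle): [0 3 2 4 6 1 7 8 5]
Card 4 is at position 3.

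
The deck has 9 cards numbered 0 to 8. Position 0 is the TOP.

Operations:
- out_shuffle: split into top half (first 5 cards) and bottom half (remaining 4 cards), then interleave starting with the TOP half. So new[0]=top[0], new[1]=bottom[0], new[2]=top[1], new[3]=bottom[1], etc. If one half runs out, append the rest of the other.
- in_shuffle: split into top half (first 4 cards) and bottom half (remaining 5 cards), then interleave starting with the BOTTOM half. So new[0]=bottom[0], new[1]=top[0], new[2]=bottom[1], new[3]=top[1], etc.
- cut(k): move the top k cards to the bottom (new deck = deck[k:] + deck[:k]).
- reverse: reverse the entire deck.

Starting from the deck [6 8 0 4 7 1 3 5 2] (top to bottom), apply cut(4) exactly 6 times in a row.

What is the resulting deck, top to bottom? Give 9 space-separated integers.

Answer: 3 5 2 6 8 0 4 7 1

Derivation:
After op 1 (cut(4)): [7 1 3 5 2 6 8 0 4]
After op 2 (cut(4)): [2 6 8 0 4 7 1 3 5]
After op 3 (cut(4)): [4 7 1 3 5 2 6 8 0]
After op 4 (cut(4)): [5 2 6 8 0 4 7 1 3]
After op 5 (cut(4)): [0 4 7 1 3 5 2 6 8]
After op 6 (cut(4)): [3 5 2 6 8 0 4 7 1]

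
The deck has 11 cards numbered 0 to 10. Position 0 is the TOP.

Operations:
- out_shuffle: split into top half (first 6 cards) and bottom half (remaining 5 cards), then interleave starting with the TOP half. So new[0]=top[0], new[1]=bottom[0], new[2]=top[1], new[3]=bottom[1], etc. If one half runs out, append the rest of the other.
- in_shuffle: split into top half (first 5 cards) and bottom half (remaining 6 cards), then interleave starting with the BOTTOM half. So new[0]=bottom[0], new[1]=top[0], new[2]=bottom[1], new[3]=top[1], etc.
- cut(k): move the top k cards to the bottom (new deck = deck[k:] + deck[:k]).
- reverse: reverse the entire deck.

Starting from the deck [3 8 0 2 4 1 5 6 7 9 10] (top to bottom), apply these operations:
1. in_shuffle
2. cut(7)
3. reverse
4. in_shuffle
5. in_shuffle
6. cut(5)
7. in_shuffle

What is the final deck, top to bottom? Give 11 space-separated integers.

Answer: 2 1 6 9 3 0 4 5 7 10 8

Derivation:
After op 1 (in_shuffle): [1 3 5 8 6 0 7 2 9 4 10]
After op 2 (cut(7)): [2 9 4 10 1 3 5 8 6 0 7]
After op 3 (reverse): [7 0 6 8 5 3 1 10 4 9 2]
After op 4 (in_shuffle): [3 7 1 0 10 6 4 8 9 5 2]
After op 5 (in_shuffle): [6 3 4 7 8 1 9 0 5 10 2]
After op 6 (cut(5)): [1 9 0 5 10 2 6 3 4 7 8]
After op 7 (in_shuffle): [2 1 6 9 3 0 4 5 7 10 8]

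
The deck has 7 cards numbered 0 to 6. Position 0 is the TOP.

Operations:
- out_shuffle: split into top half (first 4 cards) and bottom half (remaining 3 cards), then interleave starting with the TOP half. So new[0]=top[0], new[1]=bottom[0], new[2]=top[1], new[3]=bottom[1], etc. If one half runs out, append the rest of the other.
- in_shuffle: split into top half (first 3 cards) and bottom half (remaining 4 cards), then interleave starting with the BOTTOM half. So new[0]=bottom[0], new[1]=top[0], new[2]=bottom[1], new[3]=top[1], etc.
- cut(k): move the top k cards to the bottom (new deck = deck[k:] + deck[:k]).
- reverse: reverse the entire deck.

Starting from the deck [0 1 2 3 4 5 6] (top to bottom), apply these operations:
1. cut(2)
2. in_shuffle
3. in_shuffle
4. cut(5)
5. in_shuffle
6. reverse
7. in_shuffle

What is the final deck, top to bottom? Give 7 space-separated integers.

After op 1 (cut(2)): [2 3 4 5 6 0 1]
After op 2 (in_shuffle): [5 2 6 3 0 4 1]
After op 3 (in_shuffle): [3 5 0 2 4 6 1]
After op 4 (cut(5)): [6 1 3 5 0 2 4]
After op 5 (in_shuffle): [5 6 0 1 2 3 4]
After op 6 (reverse): [4 3 2 1 0 6 5]
After op 7 (in_shuffle): [1 4 0 3 6 2 5]

Answer: 1 4 0 3 6 2 5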